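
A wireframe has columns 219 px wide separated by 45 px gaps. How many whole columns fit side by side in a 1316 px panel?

Each extra column adds 219 + 45 = 264 px.
(1316 + 45) / 264 = 5.16, so 5 columns fit.

5 columns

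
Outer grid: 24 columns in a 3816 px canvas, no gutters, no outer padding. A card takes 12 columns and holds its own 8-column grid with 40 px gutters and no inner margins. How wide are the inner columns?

203.5 px

With no gutters, each column is 3816/24 = 159 px.
12-column span = 12·159 = 1908 px.
8d + 7·40 = 1908 → 8d = 1628 → d = 203.5 px.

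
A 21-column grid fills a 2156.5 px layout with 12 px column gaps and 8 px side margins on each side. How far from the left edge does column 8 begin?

Take off 16 px of margins, leaving 2140.5 px.
2140.5 − 20·12 = 1900.5; ÷21 gives c = 90.5 px.
Each column+gutter stride is 102.5 px; 7 of them past the 8 px margin is 8 + 717.5 = 725.5 px.

725.5 px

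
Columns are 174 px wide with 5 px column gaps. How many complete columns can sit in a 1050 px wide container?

Each extra column adds 174 + 5 = 179 px.
(1050 + 5) / 179 = 5.89, so 5 columns fit.

5 columns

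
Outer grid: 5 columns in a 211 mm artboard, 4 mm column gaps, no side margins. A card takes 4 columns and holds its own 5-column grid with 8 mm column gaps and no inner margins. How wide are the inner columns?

Subtracting 4 column gaps of 4 leaves 195 for 5 columns, so c = 39 mm.
Span of 4: 4·39 + 3·4 = 156 + 12 = 168 mm.
168 − 4·8 = 136; ÷5 gives d = 27.2 mm.

27.2 mm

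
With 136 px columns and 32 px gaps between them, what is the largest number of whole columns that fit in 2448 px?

14 columns

Each extra column adds 136 + 32 = 168 px.
(2448 + 32) / 168 = 14.76, so 14 columns fit.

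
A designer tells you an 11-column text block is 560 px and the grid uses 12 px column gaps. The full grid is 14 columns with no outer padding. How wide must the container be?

716 px

560 − 10·12 = 440; ÷11 gives c = 40 px.
Summing: 560 + 156 = 716 px.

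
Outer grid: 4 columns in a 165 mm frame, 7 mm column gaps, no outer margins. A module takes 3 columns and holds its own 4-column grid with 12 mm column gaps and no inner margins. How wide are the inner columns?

4c + 3·7 = 165 → 4c = 144 → c = 36 mm.
3 columns plus 2 column gaps: 108 + 14 = 122 mm.
122 − 3·12 = 86; ÷4 gives d = 21.5 mm.

21.5 mm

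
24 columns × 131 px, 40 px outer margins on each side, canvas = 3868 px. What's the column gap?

Inside the margins: 3868 − 80 = 3788 px.
Columns use 3144 px, leaving 644 px across 23 column gaps = 28 px each.

28 px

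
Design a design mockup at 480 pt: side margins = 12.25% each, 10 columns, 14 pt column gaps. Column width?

Each margin = 12.25% of 480 = 58.8 pt; content = 480 − 2·58.8 = 362.4 pt.
10c + 9·14 = 362.4 → 10c = 236.4 → c = 23.64 pt.

23.64 pt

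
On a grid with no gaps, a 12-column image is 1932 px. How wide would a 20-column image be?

1932 / 12 = 161 px per column.
With no gaps, 20 columns span 20·161 = 3220 px.

3220 px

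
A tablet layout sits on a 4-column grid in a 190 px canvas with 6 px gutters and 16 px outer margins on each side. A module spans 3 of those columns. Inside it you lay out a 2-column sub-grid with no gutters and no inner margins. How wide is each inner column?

58.5 px

Take off 32 px of margins, leaving 158 px.
4c + 3·6 = 158 → 4c = 140 → c = 35 px.
3-column span = 3·35 + 2·6 = 117 px.
117 / 2 = 58.5 px per column.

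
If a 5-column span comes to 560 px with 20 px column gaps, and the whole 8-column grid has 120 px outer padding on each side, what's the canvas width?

1148 px

5c + 4·20 = 560 → 5c = 480 → c = 96 px.
Total width: 2·120 + 8·96 + 7·20 = 1148 px.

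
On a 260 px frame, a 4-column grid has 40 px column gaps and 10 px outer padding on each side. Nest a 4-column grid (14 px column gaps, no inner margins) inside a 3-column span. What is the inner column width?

32 px

Outer content = 260 − 2·10 = 240 px.
4 columns + 3 column gaps: 4c + 3·40 = 240.
4c = 240 − 120 = 120, so c = 30 px.
3 columns plus 2 column gaps: 90 + 80 = 170 px.
4d + 3·14 = 170 → 4d = 128 → d = 32 px.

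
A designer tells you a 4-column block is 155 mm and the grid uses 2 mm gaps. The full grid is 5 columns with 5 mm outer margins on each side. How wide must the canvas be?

204.25 mm

4c + 3·2 = 155 → 4c = 149 → c = 37.25 mm.
Total width: 2·5 + 5·37.25 + 4·2 = 204.25 mm.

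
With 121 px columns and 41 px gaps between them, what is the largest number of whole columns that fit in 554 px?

k columns need k·121 + (k−1)·41 = k·162 − 41.
k·162 − 41 ≤ 554 → k ≤ 595 / 162 ≈ 3.67, so k = 3.

3 columns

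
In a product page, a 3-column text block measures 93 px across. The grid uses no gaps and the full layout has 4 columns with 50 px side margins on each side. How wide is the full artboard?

93 / 3 = 31 px per column.
Total width: 2·50 + 4·31 = 224 px.

224 px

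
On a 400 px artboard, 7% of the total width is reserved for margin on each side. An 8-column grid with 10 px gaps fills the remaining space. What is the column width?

400 × (1 − 2·7%) = 400 × 86% = 344 px for the columns.
344 − 7·10 = 274; ÷8 gives c = 34.25 px.

34.25 px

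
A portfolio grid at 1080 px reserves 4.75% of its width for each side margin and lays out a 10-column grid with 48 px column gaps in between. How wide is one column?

1080 × (1 − 2·4.75%) = 1080 × 90.5% = 977.4 px for the columns.
10 columns + 9 column gaps: 10c + 9·48 = 977.4.
10c = 977.4 − 432 = 545.4, so c = 54.54 px.

54.54 px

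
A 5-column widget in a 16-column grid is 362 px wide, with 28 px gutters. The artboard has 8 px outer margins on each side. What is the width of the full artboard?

Subtracting 4 gutters of 28 leaves 250 for 5 columns, so c = 50 px.
Adding margins, columns and gutters: 16 + 800 + 420 = 1236 px.

1236 px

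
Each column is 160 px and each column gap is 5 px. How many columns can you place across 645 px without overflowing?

3 columns

Each extra column adds 160 + 5 = 165 px.
(645 + 5) / 165 = 3.94, so 3 columns fit.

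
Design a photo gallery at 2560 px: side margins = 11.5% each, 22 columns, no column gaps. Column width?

Each margin = 11.5% of 2560 = 294.4 px; content = 2560 − 2·294.4 = 1971.2 px.
With no column gaps, each column is 1971.2/22 = 89.6 px.

89.6 px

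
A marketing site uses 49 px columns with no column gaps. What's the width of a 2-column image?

With no column gaps, 2 columns span 2·49 = 98 px.

98 px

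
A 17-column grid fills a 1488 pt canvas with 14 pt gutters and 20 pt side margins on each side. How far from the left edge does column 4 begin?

278 pt

Subtract both margins: 1488 − 2·20 = 1448 pt.
Subtracting 16 gutters of 14 leaves 1224 for 17 columns, so c = 72 pt.
Each column+gutter stride is 86 pt; 3 of them past the 20 pt margin is 20 + 258 = 278 pt.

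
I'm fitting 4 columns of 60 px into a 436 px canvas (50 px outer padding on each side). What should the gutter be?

Take off 100 px of margins, leaving 336 px.
4·60 + 3g = 336 → 3g = 96 → g = 32 px.

32 px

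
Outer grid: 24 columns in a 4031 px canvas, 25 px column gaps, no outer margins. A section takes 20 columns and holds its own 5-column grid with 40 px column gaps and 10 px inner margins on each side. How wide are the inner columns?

24c + 23·25 = 4031 → 24c = 3456 → c = 144 px.
Span of 20: 20·144 + 19·25 = 2880 + 475 = 3355 px.
Inner content = 3355 − 2·10 = 3335 px.
5 columns + 4 column gaps: 5d + 4·40 = 3335.
5d = 3335 − 160 = 3175, so d = 635 px.

635 px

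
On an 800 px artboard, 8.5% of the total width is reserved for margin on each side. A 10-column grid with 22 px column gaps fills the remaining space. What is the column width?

Margins: 8.5% × 800 = 68 px each, so content = 800 − 136 = 664 px.
10c + 9·22 = 664 → 10c = 466 → c = 46.6 px.

46.6 px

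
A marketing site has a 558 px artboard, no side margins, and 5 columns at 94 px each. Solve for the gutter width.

22 px

5 columns take 5·94 = 470 px; remaining 88 splits into 4 gutters.
g = 88 / 4 = 22 px.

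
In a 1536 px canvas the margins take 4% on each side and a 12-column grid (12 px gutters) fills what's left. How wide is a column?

106.76 px

1536 × (1 − 2·4%) = 1536 × 92% = 1413.12 px for the columns.
1413.12 − 11·12 = 1281.12; ÷12 gives c = 106.76 px.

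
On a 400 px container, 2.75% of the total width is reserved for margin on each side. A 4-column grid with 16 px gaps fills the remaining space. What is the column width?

82.5 px

Each margin = 2.75% of 400 = 11 px; content = 400 − 2·11 = 378 px.
378 − 3·16 = 330; ÷4 gives c = 82.5 px.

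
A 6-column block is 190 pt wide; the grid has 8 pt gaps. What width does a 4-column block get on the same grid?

Subtracting 5 gaps of 8 leaves 150 for 6 columns, so c = 25 pt.
Span of 4: 4·25 + 3·8 = 100 + 24 = 124 pt.

124 pt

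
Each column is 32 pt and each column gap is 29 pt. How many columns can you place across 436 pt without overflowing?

7 columns

Each extra column adds 32 + 29 = 61 pt.
(436 + 29) / 61 = 7.62, so 7 columns fit.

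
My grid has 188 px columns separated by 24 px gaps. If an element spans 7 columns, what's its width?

Span of 7: 7·188 + 6·24 = 1316 + 144 = 1460 px.

1460 px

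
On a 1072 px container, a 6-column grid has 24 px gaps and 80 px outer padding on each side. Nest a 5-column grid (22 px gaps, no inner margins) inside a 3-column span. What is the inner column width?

Outer content = 1072 − 2·80 = 912 px.
912 − 5·24 = 792; ÷6 gives c = 132 px.
3 columns plus 2 gaps: 396 + 48 = 444 px.
Subtracting 4 gaps of 22 leaves 356 for 5 columns, so d = 71.2 px.

71.2 px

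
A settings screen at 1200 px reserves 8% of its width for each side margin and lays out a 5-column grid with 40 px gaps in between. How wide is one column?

169.6 px

1200 × (1 − 2·8%) = 1200 × 84% = 1008 px for the columns.
5 columns + 4 gaps: 5c + 4·40 = 1008.
5c = 1008 − 160 = 848, so c = 169.6 px.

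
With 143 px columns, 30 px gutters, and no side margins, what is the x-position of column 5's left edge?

Before column 5: 4 columns + 4 gutters.
Offset = 4·(143 + 30) = 4·173 = 692 px.

692 px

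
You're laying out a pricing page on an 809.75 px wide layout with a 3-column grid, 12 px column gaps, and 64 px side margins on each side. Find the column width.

219.25 px

Take off 128 px of margins, leaving 681.75 px.
Subtracting 2 column gaps of 12 leaves 657.75 for 3 columns, so c = 219.25 px.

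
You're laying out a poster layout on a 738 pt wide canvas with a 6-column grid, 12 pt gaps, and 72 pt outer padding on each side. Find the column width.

89 pt

Subtract both margins: 738 − 2·72 = 594 pt.
Subtracting 5 gaps of 12 leaves 534 for 6 columns, so c = 89 pt.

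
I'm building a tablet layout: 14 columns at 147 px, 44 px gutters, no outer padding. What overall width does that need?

2630 px

Summing: 2058 + 572 = 2630 px.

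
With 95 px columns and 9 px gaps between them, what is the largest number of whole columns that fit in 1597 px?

15 columns

Each extra column adds 95 + 9 = 104 px.
(1597 + 9) / 104 = 15.44, so 15 columns fit.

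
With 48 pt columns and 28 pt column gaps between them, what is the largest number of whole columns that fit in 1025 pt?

13 columns

13 columns: 13·48 + 12·28 = 960 pt ≤ 1025.
14 columns: 1036 pt > 1025. So 13.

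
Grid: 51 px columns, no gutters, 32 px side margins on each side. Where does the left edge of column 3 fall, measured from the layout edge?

Column 3 starts at margin + 2·(column + gutter) = 32 + 2·51 = 134 px.

134 px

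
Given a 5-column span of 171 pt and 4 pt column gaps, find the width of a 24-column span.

836 pt

5 columns + 4 column gaps: 5c + 4·4 = 171.
5c = 171 − 16 = 155, so c = 31 pt.
Span of 24: 24·31 + 23·4 = 744 + 92 = 836 pt.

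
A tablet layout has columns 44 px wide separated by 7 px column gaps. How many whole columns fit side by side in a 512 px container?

10 columns

k columns need k·44 + (k−1)·7 = k·51 − 7.
k·51 − 7 ≤ 512 → k ≤ 519 / 51 ≈ 10.18, so k = 10.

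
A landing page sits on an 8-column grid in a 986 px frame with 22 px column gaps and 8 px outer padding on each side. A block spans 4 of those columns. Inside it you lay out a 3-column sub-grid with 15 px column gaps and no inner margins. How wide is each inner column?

Inside the margins: 986 − 16 = 970 px.
Subtracting 7 column gaps of 22 leaves 816 for 8 columns, so c = 102 px.
4-column span = 4·102 + 3·22 = 474 px.
474 − 2·15 = 444; ÷3 gives d = 148 px.

148 px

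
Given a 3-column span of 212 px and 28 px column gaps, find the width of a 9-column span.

692 px

212 − 2·28 = 156; ÷3 gives c = 52 px.
9-column span = 9·52 + 8·28 = 692 px.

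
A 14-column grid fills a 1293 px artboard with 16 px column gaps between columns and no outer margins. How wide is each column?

77.5 px

14 columns + 13 column gaps: 14c + 13·16 = 1293.
14c = 1293 − 208 = 1085, so c = 77.5 px.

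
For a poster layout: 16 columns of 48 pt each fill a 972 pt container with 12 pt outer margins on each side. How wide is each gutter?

12 pt

Content width = 972 − 2·12 = 948 pt.
16 columns take 16·48 = 768 pt; remaining 180 splits into 15 gutters.
g = 180 / 15 = 12 pt.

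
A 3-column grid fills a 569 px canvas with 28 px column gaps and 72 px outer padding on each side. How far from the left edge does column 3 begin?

374 px

Subtract both margins: 569 − 2·72 = 425 px.
Subtracting 2 column gaps of 28 leaves 369 for 3 columns, so c = 123 px.
Before column 3: the margin + 2 columns + 2 column gaps.
Offset = 72 + 2·(123 + 28) = 72 + 302 = 374 px.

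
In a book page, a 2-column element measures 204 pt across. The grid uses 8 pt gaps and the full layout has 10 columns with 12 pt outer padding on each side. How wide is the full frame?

1076 pt

Subtracting 1 gap of 8 leaves 196 for 2 columns, so c = 98 pt.
Adding margins, columns and gutters: 24 + 980 + 72 = 1076 pt.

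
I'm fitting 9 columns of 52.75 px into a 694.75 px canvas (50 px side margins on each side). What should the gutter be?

15 px

Take off 100 px of margins, leaving 594.75 px.
Columns use 474.75 px, leaving 120 px across 8 gutters = 15 px each.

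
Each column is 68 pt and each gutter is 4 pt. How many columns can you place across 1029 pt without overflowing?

k columns need k·68 + (k−1)·4 = k·72 − 4.
k·72 − 4 ≤ 1029 → k ≤ 1033 / 72 ≈ 14.35, so k = 14.

14 columns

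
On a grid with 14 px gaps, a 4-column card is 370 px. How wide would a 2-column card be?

178 px

4c + 3·14 = 370 → 4c = 328 → c = 82 px.
2 columns plus 1 gap: 164 + 14 = 178 px.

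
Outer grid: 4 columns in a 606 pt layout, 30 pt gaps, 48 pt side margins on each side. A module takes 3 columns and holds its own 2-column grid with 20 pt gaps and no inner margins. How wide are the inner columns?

Inside the margins: 606 − 96 = 510 pt.
4c + 3·30 = 510 → 4c = 420 → c = 105 pt.
Span of 3: 3·105 + 2·30 = 315 + 60 = 375 pt.
2 columns + 1 gap: 2d + 1·20 = 375.
2d = 375 − 20 = 355, so d = 177.5 pt.

177.5 pt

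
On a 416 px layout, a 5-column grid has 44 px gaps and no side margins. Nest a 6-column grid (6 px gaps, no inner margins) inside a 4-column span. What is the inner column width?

49 px

416 − 4·44 = 240; ÷5 gives c = 48 px.
4-column span = 4·48 + 3·44 = 324 px.
6 columns + 5 gaps: 6d + 5·6 = 324.
6d = 324 − 30 = 294, so d = 49 px.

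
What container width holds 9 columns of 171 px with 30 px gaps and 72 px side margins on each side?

1923 px

Container = 2·72 + 9·171 + 8·30 = 144 + 1539 + 240 = 1923 px.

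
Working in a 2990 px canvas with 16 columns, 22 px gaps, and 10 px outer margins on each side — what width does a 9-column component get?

Take off 20 px of margins, leaving 2970 px.
16 columns + 15 gaps: 16c + 15·22 = 2970.
16c = 2970 − 330 = 2640, so c = 165 px.
9-column span = 9·165 + 8·22 = 1661 px.

1661 px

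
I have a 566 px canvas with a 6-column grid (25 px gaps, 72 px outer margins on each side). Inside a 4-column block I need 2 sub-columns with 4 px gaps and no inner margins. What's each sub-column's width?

134.5 px

Outer content = 566 − 2·72 = 422 px.
6 columns + 5 gaps: 6c + 5·25 = 422.
6c = 422 − 125 = 297, so c = 49.5 px.
4 columns plus 3 gaps: 198 + 75 = 273 px.
2d + 1·4 = 273 → 2d = 269 → d = 134.5 px.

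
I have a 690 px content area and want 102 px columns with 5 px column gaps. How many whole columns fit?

6 columns

k columns need k·102 + (k−1)·5 = k·107 − 5.
k·107 − 5 ≤ 690 → k ≤ 695 / 107 ≈ 6.50, so k = 6.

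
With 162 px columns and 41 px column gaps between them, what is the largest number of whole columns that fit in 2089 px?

10 columns: 10·162 + 9·41 = 1989 px ≤ 2089.
11 columns: 2192 px > 2089. So 10.

10 columns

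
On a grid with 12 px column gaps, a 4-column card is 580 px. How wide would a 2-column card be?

Subtracting 3 column gaps of 12 leaves 544 for 4 columns, so c = 136 px.
2-column span = 2·136 + 1·12 = 284 px.

284 px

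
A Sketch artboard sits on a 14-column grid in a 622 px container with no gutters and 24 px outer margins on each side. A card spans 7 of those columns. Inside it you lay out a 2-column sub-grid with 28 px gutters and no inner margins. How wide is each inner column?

Inside the margins: 622 − 48 = 574 px.
14c = 574 → c = 41 px.
7-column span = 7·41 = 287 px.
287 − 1·28 = 259; ÷2 gives d = 129.5 px.

129.5 px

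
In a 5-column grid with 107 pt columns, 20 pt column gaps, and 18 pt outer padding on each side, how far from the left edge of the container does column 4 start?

Each column+gutter stride is 127 pt; 3 of them past the 18 pt margin is 18 + 381 = 399 pt.

399 pt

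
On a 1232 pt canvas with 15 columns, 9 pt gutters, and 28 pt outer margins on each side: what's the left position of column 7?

502 pt

Content = 1232 − 2·28 = 1176 pt.
Subtracting 14 gutters of 9 leaves 1050 for 15 columns, so c = 70 pt.
Column 7 starts at margin + 6·(column + gutter) = 28 + 6·79 = 502 pt.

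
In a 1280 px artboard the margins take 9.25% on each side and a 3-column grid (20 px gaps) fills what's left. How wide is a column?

334.4 px

Margins: 9.25% × 1280 = 118.4 px each, so content = 1280 − 236.8 = 1043.2 px.
Subtracting 2 gaps of 20 leaves 1003.2 for 3 columns, so c = 334.4 px.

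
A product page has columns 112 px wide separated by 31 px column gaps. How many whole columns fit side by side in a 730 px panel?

5 columns: 5·112 + 4·31 = 684 px ≤ 730.
6 columns: 827 px > 730. So 5.

5 columns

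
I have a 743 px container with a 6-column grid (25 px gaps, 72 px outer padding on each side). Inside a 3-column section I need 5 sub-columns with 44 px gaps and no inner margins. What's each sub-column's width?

Inside the margins: 743 − 144 = 599 px.
Subtracting 5 gaps of 25 leaves 474 for 6 columns, so c = 79 px.
3-column span = 3·79 + 2·25 = 287 px.
Subtracting 4 gaps of 44 leaves 111 for 5 columns, so d = 22.2 px.

22.2 px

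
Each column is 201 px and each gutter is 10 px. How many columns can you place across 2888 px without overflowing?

13 columns

k columns need k·201 + (k−1)·10 = k·211 − 10.
k·211 − 10 ≤ 2888 → k ≤ 2898 / 211 ≈ 13.73, so k = 13.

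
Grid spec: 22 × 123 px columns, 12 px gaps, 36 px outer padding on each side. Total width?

3030 px

Adding margins, columns and gutters: 72 + 2706 + 252 = 3030 px.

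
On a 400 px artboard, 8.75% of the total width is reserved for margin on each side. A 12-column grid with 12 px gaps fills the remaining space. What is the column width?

Margins: 8.75% × 400 = 35 px each, so content = 400 − 70 = 330 px.
330 − 11·12 = 198; ÷12 gives c = 16.5 px.

16.5 px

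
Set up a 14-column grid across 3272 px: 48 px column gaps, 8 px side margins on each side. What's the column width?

Subtract both margins: 3272 − 2·8 = 3256 px.
14c + 13·48 = 3256 → 14c = 2632 → c = 188 px.

188 px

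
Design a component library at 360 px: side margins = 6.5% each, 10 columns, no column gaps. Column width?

360 × (1 − 2·6.5%) = 360 × 87% = 313.2 px for the columns.
313.2 / 10 = 31.32 px per column.

31.32 px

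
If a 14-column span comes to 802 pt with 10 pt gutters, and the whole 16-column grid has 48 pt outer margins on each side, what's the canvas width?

Subtracting 13 gutters of 10 leaves 672 for 14 columns, so c = 48 pt.
Adding margins, columns and gutters: 96 + 768 + 150 = 1014 pt.

1014 pt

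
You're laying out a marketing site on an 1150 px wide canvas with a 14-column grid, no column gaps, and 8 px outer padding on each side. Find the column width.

81 px

Subtract both margins: 1150 − 2·8 = 1134 px.
1134 / 14 = 81 px per column.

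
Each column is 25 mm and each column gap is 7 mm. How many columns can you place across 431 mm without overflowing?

13 columns

k columns need k·25 + (k−1)·7 = k·32 − 7.
k·32 − 7 ≤ 431 → k ≤ 438 / 32 ≈ 13.69, so k = 13.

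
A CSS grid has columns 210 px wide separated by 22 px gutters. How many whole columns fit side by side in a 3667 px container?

15 columns

Each extra column adds 210 + 22 = 232 px.
(3667 + 22) / 232 = 15.90, so 15 columns fit.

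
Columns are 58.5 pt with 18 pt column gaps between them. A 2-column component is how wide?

135 pt

2-column span = 2·58.5 + 1·18 = 135 pt.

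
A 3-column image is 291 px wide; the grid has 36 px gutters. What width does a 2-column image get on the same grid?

291 − 2·36 = 219; ÷3 gives c = 73 px.
Span of 2: 2·73 + 1·36 = 146 + 36 = 182 px.

182 px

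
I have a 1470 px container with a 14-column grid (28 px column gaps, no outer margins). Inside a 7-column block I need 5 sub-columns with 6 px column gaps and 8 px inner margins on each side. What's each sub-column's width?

136.2 px

14 columns + 13 column gaps: 14c + 13·28 = 1470.
14c = 1470 − 364 = 1106, so c = 79 px.
Span of 7: 7·79 + 6·28 = 553 + 168 = 721 px.
Inner content = 721 − 2·8 = 705 px.
5d + 4·6 = 705 → 5d = 681 → d = 136.2 px.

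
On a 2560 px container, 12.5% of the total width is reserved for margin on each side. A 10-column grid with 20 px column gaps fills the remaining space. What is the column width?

Margins: 12.5% × 2560 = 320 px each, so content = 2560 − 640 = 1920 px.
1920 − 9·20 = 1740; ÷10 gives c = 174 px.

174 px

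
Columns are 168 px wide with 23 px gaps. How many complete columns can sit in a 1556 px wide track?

8 columns: 8·168 + 7·23 = 1505 px ≤ 1556.
9 columns: 1696 px > 1556. So 8.

8 columns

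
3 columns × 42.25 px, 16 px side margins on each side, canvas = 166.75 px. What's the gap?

Content width = 166.75 − 2·16 = 134.75 px.
Columns use 126.75 px, leaving 8 px across 2 gaps = 4 px each.

4 px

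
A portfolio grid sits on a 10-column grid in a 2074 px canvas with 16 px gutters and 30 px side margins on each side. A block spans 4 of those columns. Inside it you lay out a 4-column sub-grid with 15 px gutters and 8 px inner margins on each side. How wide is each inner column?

183.75 px

Take off 60 px of margins, leaving 2014 px.
10 columns + 9 gutters: 10c + 9·16 = 2014.
10c = 2014 − 144 = 1870, so c = 187 px.
4-column span = 4·187 + 3·16 = 796 px.
Inner content = 796 − 2·8 = 780 px.
Subtracting 3 gutters of 15 leaves 735 for 4 columns, so d = 183.75 px.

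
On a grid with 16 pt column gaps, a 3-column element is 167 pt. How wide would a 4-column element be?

228 pt

Subtracting 2 column gaps of 16 leaves 135 for 3 columns, so c = 45 pt.
Span of 4: 4·45 + 3·16 = 180 + 48 = 228 pt.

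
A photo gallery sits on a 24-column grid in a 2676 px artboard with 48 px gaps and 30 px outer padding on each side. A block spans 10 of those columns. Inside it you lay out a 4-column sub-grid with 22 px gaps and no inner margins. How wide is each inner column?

Subtract both margins: 2676 − 2·30 = 2616 px.
Subtracting 23 gaps of 48 leaves 1512 for 24 columns, so c = 63 px.
Span of 10: 10·63 + 9·48 = 630 + 432 = 1062 px.
1062 − 3·22 = 996; ÷4 gives d = 249 px.

249 px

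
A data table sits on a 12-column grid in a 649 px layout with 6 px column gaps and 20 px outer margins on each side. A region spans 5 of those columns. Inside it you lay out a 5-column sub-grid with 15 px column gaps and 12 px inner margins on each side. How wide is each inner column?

Inside the margins: 649 − 40 = 609 px.
609 − 11·6 = 543; ÷12 gives c = 45.25 px.
Span of 5: 5·45.25 + 4·6 = 226.25 + 24 = 250.25 px.
Inner content = 250.25 − 2·12 = 226.25 px.
226.25 − 4·15 = 166.25; ÷5 gives d = 33.25 px.

33.25 px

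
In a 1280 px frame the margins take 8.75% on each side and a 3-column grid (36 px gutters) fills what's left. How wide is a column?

328 px

Each margin = 8.75% of 1280 = 112 px; content = 1280 − 2·112 = 1056 px.
1056 − 2·36 = 984; ÷3 gives c = 328 px.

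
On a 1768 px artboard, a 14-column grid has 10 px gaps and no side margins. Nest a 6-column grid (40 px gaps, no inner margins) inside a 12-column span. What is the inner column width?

219 px

1768 − 13·10 = 1638; ÷14 gives c = 117 px.
12 columns plus 11 gaps: 1404 + 110 = 1514 px.
Subtracting 5 gaps of 40 leaves 1314 for 6 columns, so d = 219 px.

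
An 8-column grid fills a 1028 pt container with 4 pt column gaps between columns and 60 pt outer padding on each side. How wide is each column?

Content width = 1028 − 2·60 = 908 pt.
8c + 7·4 = 908 → 8c = 880 → c = 110 pt.

110 pt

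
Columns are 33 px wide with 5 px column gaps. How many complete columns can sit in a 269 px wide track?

k columns need k·33 + (k−1)·5 = k·38 − 5.
k·38 − 5 ≤ 269 → k ≤ 274 / 38 ≈ 7.21, so k = 7.

7 columns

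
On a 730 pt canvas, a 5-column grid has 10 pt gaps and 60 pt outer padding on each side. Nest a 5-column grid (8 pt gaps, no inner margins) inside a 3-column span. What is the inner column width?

Subtract both margins: 730 − 2·60 = 610 pt.
5c + 4·10 = 610 → 5c = 570 → c = 114 pt.
3 columns plus 2 gaps: 342 + 20 = 362 pt.
5d + 4·8 = 362 → 5d = 330 → d = 66 pt.

66 pt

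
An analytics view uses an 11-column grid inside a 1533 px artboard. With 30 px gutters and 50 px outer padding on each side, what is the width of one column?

103 px

Take off 100 px of margins, leaving 1433 px.
1433 − 10·30 = 1133; ÷11 gives c = 103 px.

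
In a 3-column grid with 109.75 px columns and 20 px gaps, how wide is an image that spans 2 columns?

239.5 px

Span of 2: 2·109.75 + 1·20 = 219.5 + 20 = 239.5 px.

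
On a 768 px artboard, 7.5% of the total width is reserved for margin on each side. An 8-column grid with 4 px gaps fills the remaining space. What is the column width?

Each margin = 7.5% of 768 = 57.6 px; content = 768 − 2·57.6 = 652.8 px.
652.8 − 7·4 = 624.8; ÷8 gives c = 78.1 px.

78.1 px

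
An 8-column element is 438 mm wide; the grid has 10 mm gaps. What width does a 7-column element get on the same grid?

438 − 7·10 = 368; ÷8 gives c = 46 mm.
7 columns plus 6 gaps: 322 + 60 = 382 mm.

382 mm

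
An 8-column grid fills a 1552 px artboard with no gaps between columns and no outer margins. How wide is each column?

1552 / 8 = 194 px per column.

194 px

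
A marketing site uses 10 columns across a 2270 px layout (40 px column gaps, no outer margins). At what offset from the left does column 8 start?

1617 px

10c + 9·40 = 2270 → 10c = 1910 → c = 191 px.
No margin, so column 8 starts at 7·(column + gutter) = 7·231 = 1617 px.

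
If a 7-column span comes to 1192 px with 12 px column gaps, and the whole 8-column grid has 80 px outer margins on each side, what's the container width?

7 columns + 6 column gaps: 7c + 6·12 = 1192.
7c = 1192 − 72 = 1120, so c = 160 px.
Adding margins, columns and gutters: 160 + 1280 + 84 = 1524 px.

1524 px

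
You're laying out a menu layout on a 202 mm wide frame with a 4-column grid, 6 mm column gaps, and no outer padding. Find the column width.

46 mm

Subtracting 3 column gaps of 6 leaves 184 for 4 columns, so c = 46 mm.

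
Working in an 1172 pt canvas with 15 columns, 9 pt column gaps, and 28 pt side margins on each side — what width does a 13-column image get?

Subtract both margins: 1172 − 2·28 = 1116 pt.
15 columns + 14 column gaps: 15c + 14·9 = 1116.
15c = 1116 − 126 = 990, so c = 66 pt.
Span of 13: 13·66 + 12·9 = 858 + 108 = 966 pt.

966 pt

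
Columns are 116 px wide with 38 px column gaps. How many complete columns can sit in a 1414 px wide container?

9 columns

k columns need k·116 + (k−1)·38 = k·154 − 38.
k·154 − 38 ≤ 1414 → k ≤ 1452 / 154 ≈ 9.43, so k = 9.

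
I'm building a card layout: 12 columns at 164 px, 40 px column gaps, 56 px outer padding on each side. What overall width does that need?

Total width: 2·56 + 12·164 + 11·40 = 2520 px.

2520 px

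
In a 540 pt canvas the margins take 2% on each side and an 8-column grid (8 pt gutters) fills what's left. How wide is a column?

57.8 pt

540 × (1 − 2·2%) = 540 × 96% = 518.4 pt for the columns.
Subtracting 7 gutters of 8 leaves 462.4 for 8 columns, so c = 57.8 pt.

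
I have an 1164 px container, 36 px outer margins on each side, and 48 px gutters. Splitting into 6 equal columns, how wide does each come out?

142 px

Subtract both margins: 1164 − 2·36 = 1092 px.
6 columns + 5 gutters: 6c + 5·48 = 1092.
6c = 1092 − 240 = 852, so c = 142 px.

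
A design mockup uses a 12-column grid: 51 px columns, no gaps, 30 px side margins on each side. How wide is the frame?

672 px

Summing: 60 + 612 = 672 px.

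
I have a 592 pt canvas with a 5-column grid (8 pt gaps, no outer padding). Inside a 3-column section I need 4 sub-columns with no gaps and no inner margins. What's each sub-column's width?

88 pt

592 − 4·8 = 560; ÷5 gives c = 112 pt.
3-column span = 3·112 + 2·8 = 352 pt.
With no gaps, each column is 352/4 = 88 pt.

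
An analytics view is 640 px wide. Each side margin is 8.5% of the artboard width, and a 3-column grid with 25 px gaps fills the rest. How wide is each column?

160.4 px

Each margin = 8.5% of 640 = 54.4 px; content = 640 − 2·54.4 = 531.2 px.
531.2 − 2·25 = 481.2; ÷3 gives c = 160.4 px.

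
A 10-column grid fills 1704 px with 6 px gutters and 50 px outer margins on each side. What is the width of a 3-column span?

Take off 100 px of margins, leaving 1604 px.
10c + 9·6 = 1604 → 10c = 1550 → c = 155 px.
Span of 3: 3·155 + 2·6 = 465 + 12 = 477 px.

477 px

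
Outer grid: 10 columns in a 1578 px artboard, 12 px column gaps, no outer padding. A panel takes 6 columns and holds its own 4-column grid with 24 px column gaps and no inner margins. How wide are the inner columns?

10 columns + 9 column gaps: 10c + 9·12 = 1578.
10c = 1578 − 108 = 1470, so c = 147 px.
6-column span = 6·147 + 5·12 = 942 px.
4d + 3·24 = 942 → 4d = 870 → d = 217.5 px.

217.5 px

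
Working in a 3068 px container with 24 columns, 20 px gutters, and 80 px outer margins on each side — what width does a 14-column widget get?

Take off 160 px of margins, leaving 2908 px.
24c + 23·20 = 2908 → 24c = 2448 → c = 102 px.
Span of 14: 14·102 + 13·20 = 1428 + 260 = 1688 px.

1688 px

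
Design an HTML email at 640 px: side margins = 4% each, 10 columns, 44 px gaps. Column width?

Margins: 4% × 640 = 25.6 px each, so content = 640 − 51.2 = 588.8 px.
10 columns + 9 gaps: 10c + 9·44 = 588.8.
10c = 588.8 − 396 = 192.8, so c = 19.28 px.

19.28 px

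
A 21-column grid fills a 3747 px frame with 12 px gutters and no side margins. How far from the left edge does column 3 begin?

358 px

21c + 20·12 = 3747 → 21c = 3507 → c = 167 px.
No margin, so column 3 starts at 2·(column + gutter) = 2·179 = 358 px.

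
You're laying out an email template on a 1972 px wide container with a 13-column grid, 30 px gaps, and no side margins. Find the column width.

124 px

13c + 12·30 = 1972 → 13c = 1612 → c = 124 px.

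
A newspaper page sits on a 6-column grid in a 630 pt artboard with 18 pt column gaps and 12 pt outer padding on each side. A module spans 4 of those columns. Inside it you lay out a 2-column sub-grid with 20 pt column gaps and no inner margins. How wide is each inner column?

189 pt

Inside the margins: 630 − 24 = 606 pt.
6c + 5·18 = 606 → 6c = 516 → c = 86 pt.
4 columns plus 3 column gaps: 344 + 54 = 398 pt.
Subtracting 1 column gap of 20 leaves 378 for 2 columns, so d = 189 pt.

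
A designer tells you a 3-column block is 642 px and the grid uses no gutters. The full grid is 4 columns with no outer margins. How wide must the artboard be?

856 px

3c = 642 → c = 214 px.
Total width: 4·214 = 856 px.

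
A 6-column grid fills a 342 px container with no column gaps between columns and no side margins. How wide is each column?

6c = 342 → c = 57 px.

57 px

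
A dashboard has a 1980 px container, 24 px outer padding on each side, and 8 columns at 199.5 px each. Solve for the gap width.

Inside the margins: 1980 − 48 = 1932 px.
8 columns take 8·199.5 = 1596 px; remaining 336 splits into 7 gaps.
g = 336 / 7 = 48 px.

48 px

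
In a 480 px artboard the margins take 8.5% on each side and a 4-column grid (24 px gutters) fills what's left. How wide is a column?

81.6 px

Margins: 8.5% × 480 = 40.8 px each, so content = 480 − 81.6 = 398.4 px.
4c + 3·24 = 398.4 → 4c = 326.4 → c = 81.6 px.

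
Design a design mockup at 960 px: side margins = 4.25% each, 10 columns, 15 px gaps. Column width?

74.34 px

Each margin = 4.25% of 960 = 40.8 px; content = 960 − 2·40.8 = 878.4 px.
878.4 − 9·15 = 743.4; ÷10 gives c = 74.34 px.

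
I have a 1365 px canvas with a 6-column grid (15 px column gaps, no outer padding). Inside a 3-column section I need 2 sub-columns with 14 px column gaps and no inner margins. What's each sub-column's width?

Subtracting 5 column gaps of 15 leaves 1290 for 6 columns, so c = 215 px.
3 columns plus 2 column gaps: 645 + 30 = 675 px.
Subtracting 1 column gap of 14 leaves 661 for 2 columns, so d = 330.5 px.

330.5 px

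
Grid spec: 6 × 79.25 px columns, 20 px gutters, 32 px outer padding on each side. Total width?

639.5 px

Total width: 2·32 + 6·79.25 + 5·20 = 639.5 px.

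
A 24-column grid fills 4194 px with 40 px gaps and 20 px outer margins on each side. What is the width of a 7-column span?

Inside the margins: 4194 − 40 = 4154 px.
4154 − 23·40 = 3234; ÷24 gives c = 134.75 px.
Span of 7: 7·134.75 + 6·40 = 943.25 + 240 = 1183.25 px.

1183.25 px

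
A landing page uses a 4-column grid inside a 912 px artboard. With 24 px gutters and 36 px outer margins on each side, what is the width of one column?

192 px

Subtract both margins: 912 − 2·36 = 840 px.
Subtracting 3 gutters of 24 leaves 768 for 4 columns, so c = 192 px.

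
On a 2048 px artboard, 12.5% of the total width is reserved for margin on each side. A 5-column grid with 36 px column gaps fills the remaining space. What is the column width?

278.4 px

2048 × (1 − 2·12.5%) = 2048 × 75% = 1536 px for the columns.
Subtracting 4 column gaps of 36 leaves 1392 for 5 columns, so c = 278.4 px.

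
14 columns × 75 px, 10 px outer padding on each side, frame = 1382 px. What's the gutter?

Inside the margins: 1382 − 20 = 1362 px.
14 columns take 14·75 = 1050 px; remaining 312 splits into 13 gutters.
g = 312 / 13 = 24 px.

24 px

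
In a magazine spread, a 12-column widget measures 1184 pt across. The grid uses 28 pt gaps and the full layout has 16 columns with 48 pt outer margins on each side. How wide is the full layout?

1684 pt

1184 − 11·28 = 876; ÷12 gives c = 73 pt.
Adding margins, columns and gutters: 96 + 1168 + 420 = 1684 pt.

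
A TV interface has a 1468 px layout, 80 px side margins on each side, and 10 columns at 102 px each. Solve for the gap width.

32 px

Take off 160 px of margins, leaving 1308 px.
10·102 + 9g = 1308 → 9g = 288 → g = 32 px.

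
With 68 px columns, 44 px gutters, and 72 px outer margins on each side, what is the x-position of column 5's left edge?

Column 5 starts at margin + 4·(column + gutter) = 72 + 4·112 = 520 px.

520 px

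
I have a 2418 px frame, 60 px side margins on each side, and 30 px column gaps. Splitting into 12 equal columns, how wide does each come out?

164 px

Subtract both margins: 2418 − 2·60 = 2298 px.
Subtracting 11 column gaps of 30 leaves 1968 for 12 columns, so c = 164 px.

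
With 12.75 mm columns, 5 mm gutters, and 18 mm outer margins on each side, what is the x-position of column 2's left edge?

Before column 2: the margin + 1 column + 1 gutter.
Offset = 18 + 1·(12.75 + 5) = 18 + 17.75 = 35.75 mm.

35.75 mm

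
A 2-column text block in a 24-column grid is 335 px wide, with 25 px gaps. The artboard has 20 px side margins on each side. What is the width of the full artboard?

4335 px

Subtracting 1 gap of 25 leaves 310 for 2 columns, so c = 155 px.
Artboard = 2·20 + 24·155 + 23·25 = 40 + 3720 + 575 = 4335 px.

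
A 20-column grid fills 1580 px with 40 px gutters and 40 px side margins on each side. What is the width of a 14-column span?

Inside the margins: 1580 − 80 = 1500 px.
Subtracting 19 gutters of 40 leaves 740 for 20 columns, so c = 37 px.
Span of 14: 14·37 + 13·40 = 518 + 520 = 1038 px.

1038 px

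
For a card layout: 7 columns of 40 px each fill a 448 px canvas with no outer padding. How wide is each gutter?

28 px

7·40 + 6g = 448 → 6g = 168 → g = 28 px.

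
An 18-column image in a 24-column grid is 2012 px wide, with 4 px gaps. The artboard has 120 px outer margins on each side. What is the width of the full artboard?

2924 px

Subtracting 17 gaps of 4 leaves 1944 for 18 columns, so c = 108 px.
Adding margins, columns and gutters: 240 + 2592 + 92 = 2924 px.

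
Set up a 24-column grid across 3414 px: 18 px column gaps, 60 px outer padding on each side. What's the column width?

120 px

Subtract both margins: 3414 − 2·60 = 3294 px.
3294 − 23·18 = 2880; ÷24 gives c = 120 px.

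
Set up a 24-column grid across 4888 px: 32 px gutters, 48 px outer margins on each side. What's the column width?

Content width = 4888 − 2·48 = 4792 px.
24 columns + 23 gutters: 24c + 23·32 = 4792.
24c = 4792 − 736 = 4056, so c = 169 px.

169 px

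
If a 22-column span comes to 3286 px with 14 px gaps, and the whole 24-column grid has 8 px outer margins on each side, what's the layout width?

3602 px

22c + 21·14 = 3286 → 22c = 2992 → c = 136 px.
Total width: 2·8 + 24·136 + 23·14 = 3602 px.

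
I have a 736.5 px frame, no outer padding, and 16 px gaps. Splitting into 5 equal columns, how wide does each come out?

134.5 px

5c + 4·16 = 736.5 → 5c = 672.5 → c = 134.5 px.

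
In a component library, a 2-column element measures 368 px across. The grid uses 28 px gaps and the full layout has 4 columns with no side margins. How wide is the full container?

368 − 1·28 = 340; ÷2 gives c = 170 px.
Container = 4·170 + 3·28 = 680 + 84 = 764 px.

764 px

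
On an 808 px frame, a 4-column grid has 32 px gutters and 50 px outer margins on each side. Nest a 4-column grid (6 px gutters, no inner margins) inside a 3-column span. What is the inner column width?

126.25 px

Inside the margins: 808 − 100 = 708 px.
Subtracting 3 gutters of 32 leaves 612 for 4 columns, so c = 153 px.
Span of 3: 3·153 + 2·32 = 459 + 64 = 523 px.
Subtracting 3 gutters of 6 leaves 505 for 4 columns, so d = 126.25 px.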